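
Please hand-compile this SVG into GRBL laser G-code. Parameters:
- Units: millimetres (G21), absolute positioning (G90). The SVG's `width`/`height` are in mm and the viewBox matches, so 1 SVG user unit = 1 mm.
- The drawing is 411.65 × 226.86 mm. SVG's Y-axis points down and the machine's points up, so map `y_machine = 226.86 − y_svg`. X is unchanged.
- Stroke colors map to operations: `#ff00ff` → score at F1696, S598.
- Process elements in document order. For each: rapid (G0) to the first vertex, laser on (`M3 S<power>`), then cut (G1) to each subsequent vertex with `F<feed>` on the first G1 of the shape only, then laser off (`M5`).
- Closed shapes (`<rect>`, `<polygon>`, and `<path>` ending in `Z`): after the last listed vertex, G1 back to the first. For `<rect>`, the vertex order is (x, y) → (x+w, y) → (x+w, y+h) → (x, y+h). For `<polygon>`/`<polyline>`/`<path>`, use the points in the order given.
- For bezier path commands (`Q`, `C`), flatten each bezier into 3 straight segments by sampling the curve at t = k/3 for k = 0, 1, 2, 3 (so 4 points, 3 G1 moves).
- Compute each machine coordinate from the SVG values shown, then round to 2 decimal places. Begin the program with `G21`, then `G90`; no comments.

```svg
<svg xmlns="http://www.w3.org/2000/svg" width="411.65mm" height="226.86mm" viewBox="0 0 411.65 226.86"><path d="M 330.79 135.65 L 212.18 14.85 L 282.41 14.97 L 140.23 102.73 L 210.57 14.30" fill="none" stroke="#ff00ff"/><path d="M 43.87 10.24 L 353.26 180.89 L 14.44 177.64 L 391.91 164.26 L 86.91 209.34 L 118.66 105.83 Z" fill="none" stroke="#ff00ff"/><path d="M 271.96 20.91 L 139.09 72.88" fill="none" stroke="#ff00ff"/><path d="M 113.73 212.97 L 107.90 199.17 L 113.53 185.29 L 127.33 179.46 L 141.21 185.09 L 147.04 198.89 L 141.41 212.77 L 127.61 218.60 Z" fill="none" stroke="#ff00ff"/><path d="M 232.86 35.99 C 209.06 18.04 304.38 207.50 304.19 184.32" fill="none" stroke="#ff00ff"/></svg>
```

viewBox `0 0 411.65 226.86` with mm width/height → 1 unit = 1 mm. Flip: y_m = 226.86 − y_svg.

**Shape 1** — `<path>` open polyline, stroke `#ff00ff` → score (S598, F1696). Machine vertices: (330.79,91.21) → (212.18,212.01) → (282.41,211.89) → (140.23,124.13) → (210.57,212.56). Open path.

**Shape 2** — `<path>` closed polygon, stroke `#ff00ff` → score (S598, F1696). Machine vertices: (43.87,216.62) → (353.26,45.97) → (14.44,49.22) → (391.91,62.60) → (86.91,17.52) → (118.66,121.03) → (43.87,216.62). Closed: final G1 returns to the first vertex.

**Shape 3** — `<path>` line segment, stroke `#ff00ff` → score (S598, F1696). Machine vertices: (271.96,205.95) → (139.09,153.98). Open path.

**Shape 4** — `<path>` regular polygon, stroke `#ff00ff` → score (S598, F1696). Machine vertices: (113.73,13.89) → (107.90,27.69) → (113.53,41.57) → (127.33,47.40) → (141.21,41.77) → (147.04,27.97) → (141.41,14.09) → (127.61,8.26) → (113.73,13.89). Closed: final G1 returns to the first vertex.

**Shape 5** — `<path>` cubic bezier, stroke `#ff00ff` → score (S598, F1696). Control points (SVG): P0=(232.86,35.99), P1=(209.06,18.04), P2=(304.38,207.50), P3=(304.19,184.32); sampled at t=k/3. Machine vertices: (232.86,190.87) → (240.82,155.24) → (280.49,74.68) → (304.19,42.54). Open path.

G21
G90
G0 X330.79 Y91.21
M3 S598
G1 X212.18 Y212.01 F1696
G1 X282.41 Y211.89
G1 X140.23 Y124.13
G1 X210.57 Y212.56
M5
G0 X43.87 Y216.62
M3 S598
G1 X353.26 Y45.97 F1696
G1 X14.44 Y49.22
G1 X391.91 Y62.60
G1 X86.91 Y17.52
G1 X118.66 Y121.03
G1 X43.87 Y216.62
M5
G0 X271.96 Y205.95
M3 S598
G1 X139.09 Y153.98 F1696
M5
G0 X113.73 Y13.89
M3 S598
G1 X107.90 Y27.69 F1696
G1 X113.53 Y41.57
G1 X127.33 Y47.40
G1 X141.21 Y41.77
G1 X147.04 Y27.97
G1 X141.41 Y14.09
G1 X127.61 Y8.26
G1 X113.73 Y13.89
M5
G0 X232.86 Y190.87
M3 S598
G1 X240.82 Y155.24 F1696
G1 X280.49 Y74.68
G1 X304.19 Y42.54
M5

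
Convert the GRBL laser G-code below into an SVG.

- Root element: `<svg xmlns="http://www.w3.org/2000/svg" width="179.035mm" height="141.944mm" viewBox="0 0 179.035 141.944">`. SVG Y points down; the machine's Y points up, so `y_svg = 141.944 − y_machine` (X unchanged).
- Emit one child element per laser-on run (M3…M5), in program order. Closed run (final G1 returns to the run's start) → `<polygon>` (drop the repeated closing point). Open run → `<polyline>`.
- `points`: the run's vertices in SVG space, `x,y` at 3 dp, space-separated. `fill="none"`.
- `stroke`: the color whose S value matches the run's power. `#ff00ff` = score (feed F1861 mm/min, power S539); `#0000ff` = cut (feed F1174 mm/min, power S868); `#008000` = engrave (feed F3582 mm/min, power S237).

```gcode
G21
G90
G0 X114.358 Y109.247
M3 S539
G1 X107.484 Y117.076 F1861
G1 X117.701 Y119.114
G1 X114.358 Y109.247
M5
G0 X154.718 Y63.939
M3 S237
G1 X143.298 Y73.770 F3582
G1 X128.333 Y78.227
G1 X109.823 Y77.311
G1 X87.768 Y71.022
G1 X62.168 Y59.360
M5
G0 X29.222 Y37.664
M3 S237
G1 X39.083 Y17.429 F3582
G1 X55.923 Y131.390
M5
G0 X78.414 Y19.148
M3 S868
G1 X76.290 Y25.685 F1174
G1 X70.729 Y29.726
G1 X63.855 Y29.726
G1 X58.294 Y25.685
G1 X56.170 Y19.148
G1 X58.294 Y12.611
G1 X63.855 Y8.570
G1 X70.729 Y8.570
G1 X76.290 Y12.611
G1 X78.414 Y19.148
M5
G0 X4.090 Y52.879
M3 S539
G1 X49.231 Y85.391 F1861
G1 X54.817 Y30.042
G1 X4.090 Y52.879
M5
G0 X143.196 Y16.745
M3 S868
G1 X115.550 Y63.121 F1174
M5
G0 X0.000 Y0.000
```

Machine Y-up, SVG Y-down with viewBox height 141.944, so y_svg = 141.944 − y_machine; X carries over.

Run 1: S539 ⇒ score layer `#ff00ff`. The run returns to its start, so emit a `<polygon>` with points (Y-flipped): 114.358,32.697 107.484,24.868 117.701,22.830.

Run 2: the run's S237 means `#008000` (engrave). The run is open, so emit a `<polyline>` with points (Y-flipped): 154.718,78.005 143.298,68.174 128.333,63.717 109.823,64.633 87.768,70.922 62.168,82.584.

Run 3: S237 ⇒ engrave layer `#008000`. The run is open, so emit a `<polyline>` with points (Y-flipped): 29.222,104.280 39.083,124.515 55.923,10.554.

Run 4: S868 ⇒ cut layer `#0000ff`. The run returns to its start, so emit a `<polygon>` with points (Y-flipped): 78.414,122.796 76.290,116.259 70.729,112.218 63.855,112.218 58.294,116.259 56.170,122.796 58.294,129.333 63.855,133.374 70.729,133.374 76.290,129.333.

Run 5: power S539 maps to stroke `#ff00ff` (score). The run returns to its start, so emit a `<polygon>` with points (Y-flipped): 4.090,89.065 49.231,56.553 54.817,111.902.

Run 6: the run's S868 means `#0000ff` (cut). The run is open, so emit a `<polyline>` with points (Y-flipped): 143.196,125.199 115.550,78.823.

<svg xmlns="http://www.w3.org/2000/svg" width="179.035mm" height="141.944mm" viewBox="0 0 179.035 141.944">
  <polygon points="114.358,32.697 107.484,24.868 117.701,22.830" fill="none" stroke="#ff00ff"/>
  <polyline points="154.718,78.005 143.298,68.174 128.333,63.717 109.823,64.633 87.768,70.922 62.168,82.584" fill="none" stroke="#008000"/>
  <polyline points="29.222,104.280 39.083,124.515 55.923,10.554" fill="none" stroke="#008000"/>
  <polygon points="78.414,122.796 76.290,116.259 70.729,112.218 63.855,112.218 58.294,116.259 56.170,122.796 58.294,129.333 63.855,133.374 70.729,133.374 76.290,129.333" fill="none" stroke="#0000ff"/>
  <polygon points="4.090,89.065 49.231,56.553 54.817,111.902" fill="none" stroke="#ff00ff"/>
  <polyline points="143.196,125.199 115.550,78.823" fill="none" stroke="#0000ff"/>
</svg>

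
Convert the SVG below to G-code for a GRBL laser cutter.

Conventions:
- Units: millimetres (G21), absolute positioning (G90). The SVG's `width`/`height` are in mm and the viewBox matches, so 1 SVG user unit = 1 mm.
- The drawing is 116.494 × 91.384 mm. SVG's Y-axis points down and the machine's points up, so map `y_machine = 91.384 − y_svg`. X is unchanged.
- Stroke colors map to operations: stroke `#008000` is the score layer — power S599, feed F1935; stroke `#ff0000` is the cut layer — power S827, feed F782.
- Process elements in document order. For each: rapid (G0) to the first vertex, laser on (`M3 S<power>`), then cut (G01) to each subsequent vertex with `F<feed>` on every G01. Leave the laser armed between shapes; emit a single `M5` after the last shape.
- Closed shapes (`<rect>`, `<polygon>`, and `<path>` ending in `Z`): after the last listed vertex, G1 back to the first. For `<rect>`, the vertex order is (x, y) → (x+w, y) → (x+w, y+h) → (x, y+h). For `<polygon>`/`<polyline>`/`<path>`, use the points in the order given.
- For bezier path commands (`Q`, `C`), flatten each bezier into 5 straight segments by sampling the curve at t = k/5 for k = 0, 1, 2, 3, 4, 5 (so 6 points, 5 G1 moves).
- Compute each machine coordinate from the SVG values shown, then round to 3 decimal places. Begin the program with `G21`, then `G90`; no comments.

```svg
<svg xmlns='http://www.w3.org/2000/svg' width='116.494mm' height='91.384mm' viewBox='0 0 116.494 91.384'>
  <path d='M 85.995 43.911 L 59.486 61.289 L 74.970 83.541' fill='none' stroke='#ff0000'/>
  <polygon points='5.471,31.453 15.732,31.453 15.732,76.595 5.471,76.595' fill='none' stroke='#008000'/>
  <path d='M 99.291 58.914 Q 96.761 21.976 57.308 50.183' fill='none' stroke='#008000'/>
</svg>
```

G21
G90
G0 X85.995 Y47.473
M3 S827
G01 X59.486 Y30.095 F782
G01 X74.970 Y7.843 F782
G0 X5.471 Y59.931
M3 S599
G01 X15.732 Y59.931 F1935
G01 X15.732 Y14.789 F1935
G01 X5.471 Y14.789 F1935
G01 X5.471 Y59.931 F1935
G0 X99.291 Y32.470
M3 S599
G01 X96.802 Y44.639 F1935
G01 X91.359 Y51.597 F1935
G01 X82.963 Y53.343 F1935
G01 X71.612 Y49.878 F1935
G01 X57.308 Y41.201 F1935
M5

1 u = 1 mm; y_m = 91.384 − y.

[1] `<path>` open polyline, #ff0000→cut S827 F782: (85.995,47.473) → (59.486,30.095) → (74.970,7.843)

[2] `<polygon>` rectangle, #008000→score S599 F1935: (5.471,59.931) → (15.732,59.931) → (15.732,14.789) → (5.471,14.789) → (5.471,59.931) (closed)

[3] `<path>` quadratic bezier, #008000→score S599 F1935: (99.291,32.470) → (96.802,44.639) → (91.359,51.597) → (82.963,53.343) → (71.612,49.878) → (57.308,41.201)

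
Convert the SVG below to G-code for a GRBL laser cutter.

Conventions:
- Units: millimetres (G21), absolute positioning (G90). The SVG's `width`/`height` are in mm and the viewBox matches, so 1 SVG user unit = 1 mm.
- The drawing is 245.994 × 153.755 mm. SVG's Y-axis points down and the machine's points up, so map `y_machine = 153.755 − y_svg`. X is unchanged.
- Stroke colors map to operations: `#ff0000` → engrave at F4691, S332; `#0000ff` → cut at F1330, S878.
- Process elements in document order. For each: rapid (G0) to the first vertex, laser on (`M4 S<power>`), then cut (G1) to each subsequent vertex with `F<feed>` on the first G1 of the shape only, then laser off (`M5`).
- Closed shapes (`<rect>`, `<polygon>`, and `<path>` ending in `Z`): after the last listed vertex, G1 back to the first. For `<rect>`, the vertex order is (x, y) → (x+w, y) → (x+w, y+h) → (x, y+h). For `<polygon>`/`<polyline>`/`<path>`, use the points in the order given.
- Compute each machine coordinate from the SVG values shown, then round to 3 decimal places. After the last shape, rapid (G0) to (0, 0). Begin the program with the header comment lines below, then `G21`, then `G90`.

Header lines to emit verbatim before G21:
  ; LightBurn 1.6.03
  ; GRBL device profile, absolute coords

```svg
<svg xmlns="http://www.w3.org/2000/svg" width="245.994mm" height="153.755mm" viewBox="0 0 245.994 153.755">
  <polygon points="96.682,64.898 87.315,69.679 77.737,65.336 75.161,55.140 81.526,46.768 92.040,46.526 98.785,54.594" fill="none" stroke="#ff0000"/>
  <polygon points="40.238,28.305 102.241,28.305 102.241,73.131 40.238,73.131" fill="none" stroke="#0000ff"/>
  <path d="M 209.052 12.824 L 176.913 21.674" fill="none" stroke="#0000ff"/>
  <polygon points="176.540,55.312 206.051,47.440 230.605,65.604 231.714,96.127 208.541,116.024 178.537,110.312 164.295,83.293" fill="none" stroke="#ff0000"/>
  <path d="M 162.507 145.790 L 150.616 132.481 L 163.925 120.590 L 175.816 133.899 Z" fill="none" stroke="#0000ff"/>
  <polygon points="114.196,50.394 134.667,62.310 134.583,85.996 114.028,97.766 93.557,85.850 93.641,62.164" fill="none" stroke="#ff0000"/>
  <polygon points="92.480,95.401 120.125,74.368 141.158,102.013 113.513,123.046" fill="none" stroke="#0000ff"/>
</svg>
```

; LightBurn 1.6.03
; GRBL device profile, absolute coords
G21
G90
G0 X96.682 Y88.857
M4 S332
G1 X87.315 Y84.076 F4691
G1 X77.737 Y88.419
G1 X75.161 Y98.615
G1 X81.526 Y106.987
G1 X92.040 Y107.229
G1 X98.785 Y99.161
G1 X96.682 Y88.857
M5
G0 X40.238 Y125.450
M4 S878
G1 X102.241 Y125.450 F1330
G1 X102.241 Y80.624
G1 X40.238 Y80.624
G1 X40.238 Y125.450
M5
G0 X209.052 Y140.931
M4 S878
G1 X176.913 Y132.081 F1330
M5
G0 X176.540 Y98.443
M4 S332
G1 X206.051 Y106.315 F4691
G1 X230.605 Y88.151
G1 X231.714 Y57.628
G1 X208.541 Y37.731
G1 X178.537 Y43.443
G1 X164.295 Y70.462
G1 X176.540 Y98.443
M5
G0 X162.507 Y7.965
M4 S878
G1 X150.616 Y21.274 F1330
G1 X163.925 Y33.165
G1 X175.816 Y19.856
G1 X162.507 Y7.965
M5
G0 X114.196 Y103.361
M4 S332
G1 X134.667 Y91.445 F4691
G1 X134.583 Y67.759
G1 X114.028 Y55.989
G1 X93.557 Y67.905
G1 X93.641 Y91.591
G1 X114.196 Y103.361
M5
G0 X92.480 Y58.354
M4 S878
G1 X120.125 Y79.387 F1330
G1 X141.158 Y51.742
G1 X113.513 Y30.709
G1 X92.480 Y58.354
M5
G0 X0.000 Y0.000

Since the viewBox matches the mm dimensions, user units are millimetres directly. The only transform is the Y-flip y_m = 153.755 − y_svg.

Shape 1 is a regular polygon drawn with `<polygon>`. Its stroke #ff0000 means engrave at S332, F4691. After flipping Y the toolpath is (96.682,88.857) → (87.315,84.076) → (77.737,88.419) → (75.161,98.615) → (81.526,106.987) → (92.040,107.229) → (98.785,99.161) → (96.682,88.857), returning to the start.

Shape 2 is a rectangle drawn with `<polygon>`. Its stroke #0000ff means cut at S878, F1330. After flipping Y the toolpath is (40.238,125.450) → (102.241,125.450) → (102.241,80.624) → (40.238,80.624) → (40.238,125.450), returning to the start.

Shape 3 is a line segment drawn with `<path>`. Its stroke #0000ff means cut at S878, F1330. After flipping Y the toolpath is (209.052,140.931) → (176.913,132.081).

Shape 4 is a regular polygon drawn with `<polygon>`. Its stroke #ff0000 means engrave at S332, F4691. After flipping Y the toolpath is (176.540,98.443) → (206.051,106.315) → (230.605,88.151) → (231.714,57.628) → (208.541,37.731) → (178.537,43.443) → (164.295,70.462) → (176.540,98.443), returning to the start.

Shape 5 is a regular polygon drawn with `<path>`. Its stroke #0000ff means cut at S878, F1330. After flipping Y the toolpath is (162.507,7.965) → (150.616,21.274) → (163.925,33.165) → (175.816,19.856) → (162.507,7.965), returning to the start.

Shape 6 is a regular polygon drawn with `<polygon>`. Its stroke #ff0000 means engrave at S332, F4691. After flipping Y the toolpath is (114.196,103.361) → (134.667,91.445) → (134.583,67.759) → (114.028,55.989) → (93.557,67.905) → (93.641,91.591) → (114.196,103.361), returning to the start.

Shape 7 is a regular polygon drawn with `<polygon>`. Its stroke #0000ff means cut at S878, F1330. After flipping Y the toolpath is (92.480,58.354) → (120.125,79.387) → (141.158,51.742) → (113.513,30.709) → (92.480,58.354), returning to the start.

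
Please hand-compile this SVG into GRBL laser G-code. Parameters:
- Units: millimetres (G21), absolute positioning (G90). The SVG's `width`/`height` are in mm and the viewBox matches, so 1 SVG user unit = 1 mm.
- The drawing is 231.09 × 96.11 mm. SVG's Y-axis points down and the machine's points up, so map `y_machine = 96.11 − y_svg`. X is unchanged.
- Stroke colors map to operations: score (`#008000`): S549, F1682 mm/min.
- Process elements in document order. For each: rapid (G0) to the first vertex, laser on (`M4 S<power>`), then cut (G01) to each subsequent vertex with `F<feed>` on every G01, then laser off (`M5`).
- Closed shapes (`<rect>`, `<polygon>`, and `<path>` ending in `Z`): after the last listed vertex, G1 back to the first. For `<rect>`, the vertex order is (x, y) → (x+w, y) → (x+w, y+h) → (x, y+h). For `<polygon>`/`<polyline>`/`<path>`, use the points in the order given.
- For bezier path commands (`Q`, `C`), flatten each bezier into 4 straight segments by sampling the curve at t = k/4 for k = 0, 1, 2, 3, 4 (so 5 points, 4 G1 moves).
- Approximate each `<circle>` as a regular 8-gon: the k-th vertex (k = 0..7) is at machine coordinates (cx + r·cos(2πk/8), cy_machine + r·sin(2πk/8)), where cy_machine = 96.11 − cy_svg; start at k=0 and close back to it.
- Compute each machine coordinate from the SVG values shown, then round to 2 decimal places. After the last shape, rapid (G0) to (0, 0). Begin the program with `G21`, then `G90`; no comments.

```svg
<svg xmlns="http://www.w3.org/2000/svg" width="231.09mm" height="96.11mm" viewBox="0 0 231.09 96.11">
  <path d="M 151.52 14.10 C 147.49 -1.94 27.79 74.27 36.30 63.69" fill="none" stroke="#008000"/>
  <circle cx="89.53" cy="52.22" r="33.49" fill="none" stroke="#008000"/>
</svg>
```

G21
G90
G0 X151.52 Y82.01
M4 S549
G01 X130.62 Y79.54 F1682
G01 X89.21 Y59.26 F1682
G01 X50.15 Y37.96 F1682
G01 X36.30 Y32.42 F1682
M5
G0 X123.02 Y43.89
M4 S549
G01 X113.21 Y67.57 F1682
G01 X89.53 Y77.38 F1682
G01 X65.85 Y67.57 F1682
G01 X56.04 Y43.89 F1682
G01 X65.85 Y20.21 F1682
G01 X89.53 Y10.40 F1682
G01 X113.21 Y20.21 F1682
G01 X123.02 Y43.89 F1682
M5
G0 X0.00 Y0.00

1 u = 1 mm; y_m = 96.11 − y.

[1] `<path>` cubic bezier, #008000→score S549 F1682: (151.52,82.01) → (130.62,79.54) → (89.21,59.26) → (50.15,37.96) → (36.30,32.42)

[2] `<circle>` circle, #008000→score S549 F1682: (123.02,43.89) → (113.21,67.57) → (89.53,77.38) → (65.85,67.57) → (56.04,43.89) → (65.85,20.21) → (89.53,10.40) → (113.21,20.21) → (123.02,43.89) (closed)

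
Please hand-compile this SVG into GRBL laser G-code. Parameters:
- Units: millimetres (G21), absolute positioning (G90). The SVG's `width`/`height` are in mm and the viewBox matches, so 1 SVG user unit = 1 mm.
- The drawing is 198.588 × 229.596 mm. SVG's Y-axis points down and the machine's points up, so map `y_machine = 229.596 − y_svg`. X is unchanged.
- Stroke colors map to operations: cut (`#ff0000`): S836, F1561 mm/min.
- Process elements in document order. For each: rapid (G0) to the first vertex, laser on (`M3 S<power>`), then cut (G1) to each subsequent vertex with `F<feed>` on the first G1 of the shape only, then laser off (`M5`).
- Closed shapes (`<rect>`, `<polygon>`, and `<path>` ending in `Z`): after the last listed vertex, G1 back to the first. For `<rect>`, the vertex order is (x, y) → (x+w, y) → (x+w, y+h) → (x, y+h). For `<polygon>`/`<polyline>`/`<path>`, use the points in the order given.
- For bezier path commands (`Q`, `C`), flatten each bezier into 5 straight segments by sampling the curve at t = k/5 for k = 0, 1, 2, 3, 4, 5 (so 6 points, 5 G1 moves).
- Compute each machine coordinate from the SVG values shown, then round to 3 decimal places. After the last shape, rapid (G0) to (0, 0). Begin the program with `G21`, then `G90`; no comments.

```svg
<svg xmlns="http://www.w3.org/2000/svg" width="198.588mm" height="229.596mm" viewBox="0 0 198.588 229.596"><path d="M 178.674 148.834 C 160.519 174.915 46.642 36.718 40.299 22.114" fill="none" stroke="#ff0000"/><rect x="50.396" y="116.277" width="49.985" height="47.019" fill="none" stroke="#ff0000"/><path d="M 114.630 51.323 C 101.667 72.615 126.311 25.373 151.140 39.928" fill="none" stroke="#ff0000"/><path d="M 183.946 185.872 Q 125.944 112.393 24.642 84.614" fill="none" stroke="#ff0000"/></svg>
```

G21
G90
G0 X178.674 Y80.762
M3 S836
G1 X157.920 Y82.524 F1561
G1 X123.950 Y109.894
G1 X86.519 Y149.056
G1 X55.383 Y186.191
G1 X40.299 Y207.482
M5
G0 X50.396 Y113.319
M3 S836
G1 X100.381 Y113.319 F1561
G1 X100.381 Y66.300
G1 X50.396 Y66.300
G1 X50.396 Y113.319
M5
G0 X114.630 Y178.273
M3 S836
G1 X111.066 Y172.679 F1561
G1 X114.731 Y177.278
G1 X123.829 Y185.813
G1 X136.564 Y192.028
G1 X151.140 Y189.668
M5
G0 X183.946 Y43.724
M3 S836
G1 X159.013 Y71.288 F1561
G1 X130.616 Y95.195
G1 X98.756 Y115.447
G1 X63.431 Y132.042
G1 X24.642 Y144.982
M5
G0 X0.000 Y0.000

Since the viewBox matches the mm dimensions, user units are millimetres directly. The only transform is the Y-flip y_m = 229.596 − y_svg.

Shape 1 is a cubic bezier drawn with `<path>`. Its stroke #ff0000 means cut at S836, F1561. After flipping Y the toolpath is (178.674,80.762) → (157.920,82.524) → (123.950,109.894) → (86.519,149.056) → (55.383,186.191) → (40.299,207.482).

Shape 2 is a rectangle drawn with `<rect>`. Its stroke #ff0000 means cut at S836, F1561. After flipping Y the toolpath is (50.396,113.319) → (100.381,113.319) → (100.381,66.300) → (50.396,66.300) → (50.396,113.319), returning to the start.

Shape 3 is a cubic bezier drawn with `<path>`. Its stroke #ff0000 means cut at S836, F1561. After flipping Y the toolpath is (114.630,178.273) → (111.066,172.679) → (114.731,177.278) → (123.829,185.813) → (136.564,192.028) → (151.140,189.668).

Shape 4 is a quadratic bezier drawn with `<path>`. Its stroke #ff0000 means cut at S836, F1561. After flipping Y the toolpath is (183.946,43.724) → (159.013,71.288) → (130.616,95.195) → (98.756,115.447) → (63.431,132.042) → (24.642,144.982).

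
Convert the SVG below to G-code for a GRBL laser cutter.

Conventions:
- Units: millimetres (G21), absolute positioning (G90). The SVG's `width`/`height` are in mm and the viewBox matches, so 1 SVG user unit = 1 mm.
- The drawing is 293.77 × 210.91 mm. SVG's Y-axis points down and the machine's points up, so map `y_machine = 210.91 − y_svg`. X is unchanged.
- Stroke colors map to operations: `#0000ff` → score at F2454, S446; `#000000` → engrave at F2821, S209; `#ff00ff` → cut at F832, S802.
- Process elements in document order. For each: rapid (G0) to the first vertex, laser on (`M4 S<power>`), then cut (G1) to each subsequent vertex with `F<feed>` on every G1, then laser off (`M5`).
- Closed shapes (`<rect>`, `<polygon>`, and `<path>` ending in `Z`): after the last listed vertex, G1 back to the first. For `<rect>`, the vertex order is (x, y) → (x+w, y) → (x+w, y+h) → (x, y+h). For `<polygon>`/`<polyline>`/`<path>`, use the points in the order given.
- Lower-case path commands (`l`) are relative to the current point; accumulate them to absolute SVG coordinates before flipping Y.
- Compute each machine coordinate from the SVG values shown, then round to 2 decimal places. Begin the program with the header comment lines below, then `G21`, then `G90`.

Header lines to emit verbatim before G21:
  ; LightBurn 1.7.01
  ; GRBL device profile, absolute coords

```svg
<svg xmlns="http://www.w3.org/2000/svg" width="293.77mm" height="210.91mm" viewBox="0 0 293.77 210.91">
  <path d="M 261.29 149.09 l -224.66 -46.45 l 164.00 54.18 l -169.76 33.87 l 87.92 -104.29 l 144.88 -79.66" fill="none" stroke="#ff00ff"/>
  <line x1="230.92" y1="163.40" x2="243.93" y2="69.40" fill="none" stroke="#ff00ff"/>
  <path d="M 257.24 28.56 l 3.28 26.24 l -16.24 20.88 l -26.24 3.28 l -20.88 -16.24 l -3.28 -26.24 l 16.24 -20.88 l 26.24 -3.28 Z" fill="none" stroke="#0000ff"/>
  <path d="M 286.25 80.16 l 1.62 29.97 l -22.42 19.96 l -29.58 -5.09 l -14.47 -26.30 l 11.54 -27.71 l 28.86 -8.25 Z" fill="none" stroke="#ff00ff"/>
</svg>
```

; LightBurn 1.7.01
; GRBL device profile, absolute coords
G21
G90
G0 X261.29 Y61.82
M4 S802
G1 X36.63 Y108.27 F832
G1 X200.63 Y54.09 F832
G1 X30.87 Y20.22 F832
G1 X118.79 Y124.51 F832
G1 X263.67 Y204.17 F832
M5
G0 X230.92 Y47.51
M4 S802
G1 X243.93 Y141.51 F832
M5
G0 X257.24 Y182.35
M4 S446
G1 X260.52 Y156.11 F2454
G1 X244.28 Y135.23 F2454
G1 X218.04 Y131.95 F2454
G1 X197.16 Y148.19 F2454
G1 X193.88 Y174.43 F2454
G1 X210.12 Y195.31 F2454
G1 X236.36 Y198.59 F2454
G1 X257.24 Y182.35 F2454
M5
G0 X286.25 Y130.75
M4 S802
G1 X287.87 Y100.78 F832
G1 X265.45 Y80.82 F832
G1 X235.87 Y85.91 F832
G1 X221.40 Y112.21 F832
G1 X232.94 Y139.92 F832
G1 X261.80 Y148.17 F832
G1 X286.25 Y130.75 F832
M5

viewBox `0 0 293.77 210.91` with mm width/height → 1 unit = 1 mm. Flip: y_m = 210.91 − y_svg.

**Shape 1** — `<path>` open polyline, stroke `#ff00ff` → cut (S802, F832). Machine vertices: (261.29,61.82) → (36.63,108.27) → (200.63,54.09) → (30.87,20.22) → (118.79,124.51) → (263.67,204.17). Open path.

**Shape 2** — `<line>` line segment, stroke `#ff00ff` → cut (S802, F832). Machine vertices: (230.92,47.51) → (243.93,141.51). Open path.

**Shape 3** — `<path>` regular polygon, stroke `#0000ff` → score (S446, F2454). Machine vertices: (257.24,182.35) → (260.52,156.11) → (244.28,135.23) → (218.04,131.95) → (197.16,148.19) → (193.88,174.43) → (210.12,195.31) → (236.36,198.59) → (257.24,182.35). Closed: final G1 returns to the first vertex.

**Shape 4** — `<path>` regular polygon, stroke `#ff00ff` → cut (S802, F832). Machine vertices: (286.25,130.75) → (287.87,100.78) → (265.45,80.82) → (235.87,85.91) → (221.40,112.21) → (232.94,139.92) → (261.80,148.17) → (286.25,130.75). Closed: final G1 returns to the first vertex.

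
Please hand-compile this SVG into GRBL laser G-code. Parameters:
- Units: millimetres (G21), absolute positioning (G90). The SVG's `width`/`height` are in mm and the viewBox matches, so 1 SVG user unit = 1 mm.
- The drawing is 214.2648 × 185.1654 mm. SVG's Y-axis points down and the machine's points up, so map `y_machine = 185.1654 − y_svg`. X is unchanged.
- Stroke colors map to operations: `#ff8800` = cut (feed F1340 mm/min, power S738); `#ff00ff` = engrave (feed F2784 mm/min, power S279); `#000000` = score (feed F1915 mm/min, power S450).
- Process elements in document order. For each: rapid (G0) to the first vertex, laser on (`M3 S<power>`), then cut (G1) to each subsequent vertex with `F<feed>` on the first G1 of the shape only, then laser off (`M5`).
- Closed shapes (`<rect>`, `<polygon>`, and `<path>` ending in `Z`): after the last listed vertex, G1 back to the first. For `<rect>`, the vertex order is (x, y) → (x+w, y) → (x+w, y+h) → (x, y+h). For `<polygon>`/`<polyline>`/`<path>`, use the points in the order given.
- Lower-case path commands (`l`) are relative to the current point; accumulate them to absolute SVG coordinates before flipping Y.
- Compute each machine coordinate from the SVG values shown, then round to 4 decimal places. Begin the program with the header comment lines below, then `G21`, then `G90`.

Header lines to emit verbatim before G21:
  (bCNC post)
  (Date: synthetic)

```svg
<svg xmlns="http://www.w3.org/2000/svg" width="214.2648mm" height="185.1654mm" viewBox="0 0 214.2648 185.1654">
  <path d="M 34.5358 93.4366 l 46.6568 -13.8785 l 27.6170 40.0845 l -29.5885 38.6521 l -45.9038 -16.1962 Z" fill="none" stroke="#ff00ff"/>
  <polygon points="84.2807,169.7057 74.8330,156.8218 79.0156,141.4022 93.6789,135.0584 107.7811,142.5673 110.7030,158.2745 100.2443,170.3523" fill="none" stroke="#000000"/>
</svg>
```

(bCNC post)
(Date: synthetic)
G21
G90
G0 X34.5358 Y91.7288
M3 S279
G1 X81.1926 Y105.6073 F2784
G1 X108.8096 Y65.5228
G1 X79.2211 Y26.8707
G1 X33.3173 Y43.0669
G1 X34.5358 Y91.7288
M5
G0 X84.2807 Y15.4597
M3 S450
G1 X74.8330 Y28.3436 F1915
G1 X79.0156 Y43.7632
G1 X93.6789 Y50.1070
G1 X107.7811 Y42.5981
G1 X110.7030 Y26.8909
G1 X100.2443 Y14.8131
G1 X84.2807 Y15.4597
M5

Since the viewBox matches the mm dimensions, user units are millimetres directly. The only transform is the Y-flip y_m = 185.1654 − y_svg.

Shape 1 is a regular polygon drawn with `<path>`. Its stroke #ff00ff means engrave at S279, F2784. After flipping Y the toolpath is (34.5358,91.7288) → (81.1926,105.6073) → (108.8096,65.5228) → (79.2211,26.8707) → (33.3173,43.0669) → (34.5358,91.7288), returning to the start.

Shape 2 is a regular polygon drawn with `<polygon>`. Its stroke #000000 means score at S450, F1915. After flipping Y the toolpath is (84.2807,15.4597) → (74.8330,28.3436) → (79.0156,43.7632) → (93.6789,50.1070) → (107.7811,42.5981) → (110.7030,26.8909) → (100.2443,14.8131) → (84.2807,15.4597), returning to the start.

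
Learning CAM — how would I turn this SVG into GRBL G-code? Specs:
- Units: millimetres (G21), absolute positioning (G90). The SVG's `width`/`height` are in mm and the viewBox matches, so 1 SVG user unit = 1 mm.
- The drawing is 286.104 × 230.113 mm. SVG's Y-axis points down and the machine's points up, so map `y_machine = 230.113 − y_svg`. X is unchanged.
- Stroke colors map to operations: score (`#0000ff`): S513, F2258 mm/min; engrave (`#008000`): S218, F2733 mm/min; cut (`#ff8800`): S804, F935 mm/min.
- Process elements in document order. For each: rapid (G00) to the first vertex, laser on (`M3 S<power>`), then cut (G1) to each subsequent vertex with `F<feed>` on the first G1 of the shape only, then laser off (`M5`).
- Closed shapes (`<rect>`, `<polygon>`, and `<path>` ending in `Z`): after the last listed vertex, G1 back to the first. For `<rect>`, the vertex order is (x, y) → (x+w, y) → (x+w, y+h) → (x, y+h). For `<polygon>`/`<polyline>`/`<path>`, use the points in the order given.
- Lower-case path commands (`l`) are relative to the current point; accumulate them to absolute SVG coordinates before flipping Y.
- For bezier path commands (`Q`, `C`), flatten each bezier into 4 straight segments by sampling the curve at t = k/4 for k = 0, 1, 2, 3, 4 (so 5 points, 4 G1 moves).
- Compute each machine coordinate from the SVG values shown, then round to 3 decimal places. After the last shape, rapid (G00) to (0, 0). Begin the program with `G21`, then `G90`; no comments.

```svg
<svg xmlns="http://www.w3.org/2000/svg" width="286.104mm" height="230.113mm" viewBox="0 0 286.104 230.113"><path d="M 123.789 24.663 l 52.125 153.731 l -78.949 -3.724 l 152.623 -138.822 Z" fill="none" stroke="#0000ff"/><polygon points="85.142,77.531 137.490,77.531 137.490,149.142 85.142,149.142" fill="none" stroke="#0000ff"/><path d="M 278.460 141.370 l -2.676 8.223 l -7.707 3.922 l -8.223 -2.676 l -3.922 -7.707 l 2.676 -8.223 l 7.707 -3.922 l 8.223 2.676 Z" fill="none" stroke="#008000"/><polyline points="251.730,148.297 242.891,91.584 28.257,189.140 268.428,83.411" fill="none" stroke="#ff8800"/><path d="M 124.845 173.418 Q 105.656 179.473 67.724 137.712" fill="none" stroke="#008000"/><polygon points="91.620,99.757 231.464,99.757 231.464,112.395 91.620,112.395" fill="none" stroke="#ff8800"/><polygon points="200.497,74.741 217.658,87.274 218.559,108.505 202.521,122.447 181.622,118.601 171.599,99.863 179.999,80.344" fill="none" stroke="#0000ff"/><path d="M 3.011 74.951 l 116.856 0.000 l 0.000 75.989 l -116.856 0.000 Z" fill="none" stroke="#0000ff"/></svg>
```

viewBox `0 0 286.104 230.113` with mm width/height → 1 unit = 1 mm. Flip: y_m = 230.113 − y_svg.

**Shape 1** — `<path>` closed polygon, stroke `#0000ff` → score (S513, F2258). Machine vertices: (123.789,205.450) → (175.914,51.719) → (96.965,55.443) → (249.588,194.265) → (123.789,205.450). Closed: final G1 returns to the first vertex.

**Shape 2** — `<polygon>` rectangle, stroke `#0000ff` → score (S513, F2258). Machine vertices: (85.142,152.582) → (137.490,152.582) → (137.490,80.971) → (85.142,80.971) → (85.142,152.582). Closed: final G1 returns to the first vertex.

**Shape 3** — `<path>` regular polygon, stroke `#008000` → engrave (S218, F2733). Machine vertices: (278.460,88.743) → (275.784,80.520) → (268.077,76.598) → (259.854,79.274) → (255.932,86.981) → (258.608,95.204) → (266.315,99.126) → (274.538,96.450) → (278.460,88.743). Closed: final G1 returns to the first vertex.

**Shape 4** — `<polyline>` open polyline, stroke `#ff8800` → cut (S804, F935). Machine vertices: (251.730,81.816) → (242.891,138.529) → (28.257,40.973) → (268.428,146.702). Open path.

**Shape 5** — `<path>` quadratic bezier, stroke `#008000` → engrave (S218, F2733). Control points (SVG): P0=(124.845,173.418), P1=(105.656,179.473), P2=(67.724,137.712); sampled at t=k/4. Machine vertices: (124.845,56.695) → (114.079,56.656) → (100.970,62.594) → (85.519,74.509) → (67.724,92.401). Open path.

**Shape 6** — `<polygon>` rectangle, stroke `#ff8800` → cut (S804, F935). Machine vertices: (91.620,130.356) → (231.464,130.356) → (231.464,117.718) → (91.620,117.718) → (91.620,130.356). Closed: final G1 returns to the first vertex.

**Shape 7** — `<polygon>` regular polygon, stroke `#0000ff` → score (S513, F2258). Machine vertices: (200.497,155.372) → (217.658,142.839) → (218.559,121.608) → (202.521,107.666) → (181.622,111.512) → (171.599,130.250) → (179.999,149.769) → (200.497,155.372). Closed: final G1 returns to the first vertex.

**Shape 8** — `<path>` rectangle, stroke `#0000ff` → score (S513, F2258). Machine vertices: (3.011,155.162) → (119.867,155.162) → (119.867,79.173) → (3.011,79.173) → (3.011,155.162). Closed: final G1 returns to the first vertex.

G21
G90
G00 X123.789 Y205.450
M3 S513
G1 X175.914 Y51.719 F2258
G1 X96.965 Y55.443
G1 X249.588 Y194.265
G1 X123.789 Y205.450
M5
G00 X85.142 Y152.582
M3 S513
G1 X137.490 Y152.582 F2258
G1 X137.490 Y80.971
G1 X85.142 Y80.971
G1 X85.142 Y152.582
M5
G00 X278.460 Y88.743
M3 S218
G1 X275.784 Y80.520 F2733
G1 X268.077 Y76.598
G1 X259.854 Y79.274
G1 X255.932 Y86.981
G1 X258.608 Y95.204
G1 X266.315 Y99.126
G1 X274.538 Y96.450
G1 X278.460 Y88.743
M5
G00 X251.730 Y81.816
M3 S804
G1 X242.891 Y138.529 F935
G1 X28.257 Y40.973
G1 X268.428 Y146.702
M5
G00 X124.845 Y56.695
M3 S218
G1 X114.079 Y56.656 F2733
G1 X100.970 Y62.594
G1 X85.519 Y74.509
G1 X67.724 Y92.401
M5
G00 X91.620 Y130.356
M3 S804
G1 X231.464 Y130.356 F935
G1 X231.464 Y117.718
G1 X91.620 Y117.718
G1 X91.620 Y130.356
M5
G00 X200.497 Y155.372
M3 S513
G1 X217.658 Y142.839 F2258
G1 X218.559 Y121.608
G1 X202.521 Y107.666
G1 X181.622 Y111.512
G1 X171.599 Y130.250
G1 X179.999 Y149.769
G1 X200.497 Y155.372
M5
G00 X3.011 Y155.162
M3 S513
G1 X119.867 Y155.162 F2258
G1 X119.867 Y79.173
G1 X3.011 Y79.173
G1 X3.011 Y155.162
M5
G00 X0.000 Y0.000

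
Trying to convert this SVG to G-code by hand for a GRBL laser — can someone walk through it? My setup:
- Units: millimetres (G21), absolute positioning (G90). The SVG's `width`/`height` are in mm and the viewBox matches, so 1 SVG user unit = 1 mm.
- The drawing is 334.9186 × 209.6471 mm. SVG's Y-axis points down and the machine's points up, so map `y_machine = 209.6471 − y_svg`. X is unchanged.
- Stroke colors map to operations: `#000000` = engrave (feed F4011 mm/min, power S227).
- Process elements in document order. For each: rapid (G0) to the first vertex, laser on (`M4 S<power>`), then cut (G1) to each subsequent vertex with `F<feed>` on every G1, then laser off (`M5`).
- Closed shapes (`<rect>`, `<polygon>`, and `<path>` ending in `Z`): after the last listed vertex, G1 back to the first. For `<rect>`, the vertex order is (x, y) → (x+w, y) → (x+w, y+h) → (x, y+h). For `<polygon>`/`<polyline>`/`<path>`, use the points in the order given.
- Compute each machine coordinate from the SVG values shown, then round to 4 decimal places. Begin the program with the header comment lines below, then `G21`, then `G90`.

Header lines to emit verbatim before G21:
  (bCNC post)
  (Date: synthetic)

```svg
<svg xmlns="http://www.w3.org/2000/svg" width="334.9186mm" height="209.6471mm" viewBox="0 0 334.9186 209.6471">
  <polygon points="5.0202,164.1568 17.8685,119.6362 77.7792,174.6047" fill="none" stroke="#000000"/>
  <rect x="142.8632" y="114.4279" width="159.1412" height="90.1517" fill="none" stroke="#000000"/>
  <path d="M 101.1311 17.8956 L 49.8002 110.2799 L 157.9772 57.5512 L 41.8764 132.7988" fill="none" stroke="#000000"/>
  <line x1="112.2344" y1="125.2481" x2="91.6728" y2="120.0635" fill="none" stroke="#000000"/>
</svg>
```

Since the viewBox matches the mm dimensions, user units are millimetres directly. The only transform is the Y-flip y_m = 209.6471 − y_svg.

Shape 1 is a closed polygon drawn with `<polygon>`. Its stroke #000000 means engrave at S227, F4011. After flipping Y the toolpath is (5.0202,45.4903) → (17.8685,90.0109) → (77.7792,35.0424) → (5.0202,45.4903), returning to the start.

Shape 2 is a rectangle drawn with `<rect>`. Its stroke #000000 means engrave at S227, F4011. After flipping Y the toolpath is (142.8632,95.2192) → (302.0044,95.2192) → (302.0044,5.0675) → (142.8632,5.0675) → (142.8632,95.2192), returning to the start.

Shape 3 is a open polyline drawn with `<path>`. Its stroke #000000 means engrave at S227, F4011. After flipping Y the toolpath is (101.1311,191.7515) → (49.8002,99.3672) → (157.9772,152.0959) → (41.8764,76.8483).

Shape 4 is a line segment drawn with `<line>`. Its stroke #000000 means engrave at S227, F4011. After flipping Y the toolpath is (112.2344,84.3990) → (91.6728,89.5836).

(bCNC post)
(Date: synthetic)
G21
G90
G0 X5.0202 Y45.4903
M4 S227
G1 X17.8685 Y90.0109 F4011
G1 X77.7792 Y35.0424 F4011
G1 X5.0202 Y45.4903 F4011
M5
G0 X142.8632 Y95.2192
M4 S227
G1 X302.0044 Y95.2192 F4011
G1 X302.0044 Y5.0675 F4011
G1 X142.8632 Y5.0675 F4011
G1 X142.8632 Y95.2192 F4011
M5
G0 X101.1311 Y191.7515
M4 S227
G1 X49.8002 Y99.3672 F4011
G1 X157.9772 Y152.0959 F4011
G1 X41.8764 Y76.8483 F4011
M5
G0 X112.2344 Y84.3990
M4 S227
G1 X91.6728 Y89.5836 F4011
M5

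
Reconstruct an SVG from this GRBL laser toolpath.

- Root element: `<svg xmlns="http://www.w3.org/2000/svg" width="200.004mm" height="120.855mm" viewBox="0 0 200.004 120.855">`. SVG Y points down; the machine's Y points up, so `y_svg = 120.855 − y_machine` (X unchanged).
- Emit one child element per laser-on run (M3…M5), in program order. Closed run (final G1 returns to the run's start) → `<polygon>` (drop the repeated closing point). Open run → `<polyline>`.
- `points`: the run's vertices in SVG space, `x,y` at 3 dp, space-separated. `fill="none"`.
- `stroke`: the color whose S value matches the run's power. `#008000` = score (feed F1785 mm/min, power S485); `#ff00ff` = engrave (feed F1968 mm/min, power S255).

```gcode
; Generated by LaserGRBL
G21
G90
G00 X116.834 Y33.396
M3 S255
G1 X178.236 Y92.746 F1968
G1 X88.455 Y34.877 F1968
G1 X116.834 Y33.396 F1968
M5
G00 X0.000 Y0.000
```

<svg xmlns="http://www.w3.org/2000/svg" width="200.004mm" height="120.855mm" viewBox="0 0 200.004 120.855">
  <polygon points="116.834,87.459 178.236,28.109 88.455,85.978" fill="none" stroke="#ff00ff"/>
</svg>

Each laser-on run becomes one SVG element. Flip Y back into SVG space with y_svg = 120.855 − y_machine. Every run uses S255, so all elements get stroke `#ff00ff` (engrave).

Run 1: The run returns to its start, so emit a `<polygon>` with points (Y-flipped): 116.834,87.459 178.236,28.109 88.455,85.978.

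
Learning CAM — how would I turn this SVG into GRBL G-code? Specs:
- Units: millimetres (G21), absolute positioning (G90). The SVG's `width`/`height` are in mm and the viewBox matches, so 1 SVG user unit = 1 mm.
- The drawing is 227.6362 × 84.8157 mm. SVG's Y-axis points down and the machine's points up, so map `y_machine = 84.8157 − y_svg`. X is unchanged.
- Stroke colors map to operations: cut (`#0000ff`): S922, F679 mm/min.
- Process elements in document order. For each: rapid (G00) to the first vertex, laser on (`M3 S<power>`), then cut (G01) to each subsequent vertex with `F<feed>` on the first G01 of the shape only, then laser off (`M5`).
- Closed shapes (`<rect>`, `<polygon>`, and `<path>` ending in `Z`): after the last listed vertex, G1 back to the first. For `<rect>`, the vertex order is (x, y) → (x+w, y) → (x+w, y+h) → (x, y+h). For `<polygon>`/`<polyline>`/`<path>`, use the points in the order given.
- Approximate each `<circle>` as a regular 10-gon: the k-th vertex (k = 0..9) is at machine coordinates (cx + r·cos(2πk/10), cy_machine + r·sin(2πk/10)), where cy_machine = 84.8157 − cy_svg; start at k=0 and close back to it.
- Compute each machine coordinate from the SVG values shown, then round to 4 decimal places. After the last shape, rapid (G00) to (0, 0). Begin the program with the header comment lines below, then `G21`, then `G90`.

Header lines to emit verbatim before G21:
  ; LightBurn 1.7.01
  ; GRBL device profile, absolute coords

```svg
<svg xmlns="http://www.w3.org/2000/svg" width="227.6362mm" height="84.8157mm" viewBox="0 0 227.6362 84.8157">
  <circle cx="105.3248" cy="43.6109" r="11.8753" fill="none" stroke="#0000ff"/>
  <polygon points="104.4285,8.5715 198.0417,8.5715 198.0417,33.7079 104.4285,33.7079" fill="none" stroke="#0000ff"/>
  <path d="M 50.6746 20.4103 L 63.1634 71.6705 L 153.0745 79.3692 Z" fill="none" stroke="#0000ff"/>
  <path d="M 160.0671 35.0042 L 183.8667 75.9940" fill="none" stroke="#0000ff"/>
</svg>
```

Since the viewBox matches the mm dimensions, user units are millimetres directly. The only transform is the Y-flip y_m = 84.8157 − y_svg.

Shape 1 is a circle drawn with `<circle>`. Its stroke #0000ff means cut at S922, F679. After flipping Y the toolpath is (117.2001,41.2048) → (114.9321,48.1849) → (108.9945,52.4989) → (101.6551,52.4989) → (95.7175,48.1849) → (93.4495,41.2048) → (95.7175,34.2247) → (101.6551,29.9107) → (108.9945,29.9107) → (114.9321,34.2247) → (117.2001,41.2048), returning to the start.

Shape 2 is a rectangle drawn with `<polygon>`. Its stroke #0000ff means cut at S922, F679. After flipping Y the toolpath is (104.4285,76.2442) → (198.0417,76.2442) → (198.0417,51.1078) → (104.4285,51.1078) → (104.4285,76.2442), returning to the start.

Shape 3 is a closed polygon drawn with `<path>`. Its stroke #0000ff means cut at S922, F679. After flipping Y the toolpath is (50.6746,64.4054) → (63.1634,13.1452) → (153.0745,5.4465) → (50.6746,64.4054), returning to the start.

Shape 4 is a line segment drawn with `<path>`. Its stroke #0000ff means cut at S922, F679. After flipping Y the toolpath is (160.0671,49.8115) → (183.8667,8.8217).

; LightBurn 1.7.01
; GRBL device profile, absolute coords
G21
G90
G00 X117.2001 Y41.2048
M3 S922
G01 X114.9321 Y48.1849 F679
G01 X108.9945 Y52.4989
G01 X101.6551 Y52.4989
G01 X95.7175 Y48.1849
G01 X93.4495 Y41.2048
G01 X95.7175 Y34.2247
G01 X101.6551 Y29.9107
G01 X108.9945 Y29.9107
G01 X114.9321 Y34.2247
G01 X117.2001 Y41.2048
M5
G00 X104.4285 Y76.2442
M3 S922
G01 X198.0417 Y76.2442 F679
G01 X198.0417 Y51.1078
G01 X104.4285 Y51.1078
G01 X104.4285 Y76.2442
M5
G00 X50.6746 Y64.4054
M3 S922
G01 X63.1634 Y13.1452 F679
G01 X153.0745 Y5.4465
G01 X50.6746 Y64.4054
M5
G00 X160.0671 Y49.8115
M3 S922
G01 X183.8667 Y8.8217 F679
M5
G00 X0.0000 Y0.0000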